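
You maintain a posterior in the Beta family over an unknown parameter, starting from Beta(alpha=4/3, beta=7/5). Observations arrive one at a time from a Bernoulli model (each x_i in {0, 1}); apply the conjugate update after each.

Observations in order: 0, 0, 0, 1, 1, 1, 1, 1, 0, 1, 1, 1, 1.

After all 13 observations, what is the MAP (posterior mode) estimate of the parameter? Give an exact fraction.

obs 1: x=0 → posterior Beta(4/3, 12/5)
obs 2: x=0 → posterior Beta(4/3, 17/5)
obs 3: x=0 → posterior Beta(4/3, 22/5)
obs 4: x=1 → posterior Beta(7/3, 22/5)
obs 5: x=1 → posterior Beta(10/3, 22/5)
obs 6: x=1 → posterior Beta(13/3, 22/5)
obs 7: x=1 → posterior Beta(16/3, 22/5)
obs 8: x=1 → posterior Beta(19/3, 22/5)
obs 9: x=0 → posterior Beta(19/3, 27/5)
obs 10: x=1 → posterior Beta(22/3, 27/5)
obs 11: x=1 → posterior Beta(25/3, 27/5)
obs 12: x=1 → posterior Beta(28/3, 27/5)
obs 13: x=1 → posterior Beta(31/3, 27/5)

70/103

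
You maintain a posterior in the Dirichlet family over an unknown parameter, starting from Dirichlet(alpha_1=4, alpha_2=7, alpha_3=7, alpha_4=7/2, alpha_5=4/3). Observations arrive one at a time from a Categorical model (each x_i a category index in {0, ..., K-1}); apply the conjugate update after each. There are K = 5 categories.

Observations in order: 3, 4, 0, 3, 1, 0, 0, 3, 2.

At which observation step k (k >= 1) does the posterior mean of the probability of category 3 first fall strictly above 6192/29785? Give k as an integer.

obs 1: x=3 → posterior Dirichlet(4, 7, 7, 9/2, 4/3)
obs 2: x=4 → posterior Dirichlet(4, 7, 7, 9/2, 7/3)
obs 3: x=0 → posterior Dirichlet(5, 7, 7, 9/2, 7/3)
obs 4: x=3 → posterior Dirichlet(5, 7, 7, 11/2, 7/3)
obs 5: x=1 → posterior Dirichlet(5, 8, 7, 11/2, 7/3)
obs 6: x=0 → posterior Dirichlet(6, 8, 7, 11/2, 7/3)
obs 7: x=0 → posterior Dirichlet(7, 8, 7, 11/2, 7/3)
obs 8: x=3 → posterior Dirichlet(7, 8, 7, 13/2, 7/3)
obs 9: x=2 → posterior Dirichlet(7, 8, 8, 13/2, 7/3)

k = 8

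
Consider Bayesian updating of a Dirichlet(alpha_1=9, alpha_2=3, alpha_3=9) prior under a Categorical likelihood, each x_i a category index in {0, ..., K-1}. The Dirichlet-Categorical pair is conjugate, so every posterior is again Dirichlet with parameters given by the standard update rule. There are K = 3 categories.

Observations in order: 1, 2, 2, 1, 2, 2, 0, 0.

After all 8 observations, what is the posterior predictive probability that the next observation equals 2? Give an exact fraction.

obs 1: x=1 → posterior Dirichlet(9, 4, 9)
obs 2: x=2 → posterior Dirichlet(9, 4, 10)
obs 3: x=2 → posterior Dirichlet(9, 4, 11)
obs 4: x=1 → posterior Dirichlet(9, 5, 11)
obs 5: x=2 → posterior Dirichlet(9, 5, 12)
obs 6: x=2 → posterior Dirichlet(9, 5, 13)
obs 7: x=0 → posterior Dirichlet(10, 5, 13)
obs 8: x=0 → posterior Dirichlet(11, 5, 13)

13/29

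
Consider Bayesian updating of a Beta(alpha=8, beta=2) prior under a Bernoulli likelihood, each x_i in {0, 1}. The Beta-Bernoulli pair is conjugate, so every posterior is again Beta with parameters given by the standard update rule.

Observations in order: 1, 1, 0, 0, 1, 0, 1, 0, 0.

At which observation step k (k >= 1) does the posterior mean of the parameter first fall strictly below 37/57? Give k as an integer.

k = 9

obs 1: x=1 → posterior Beta(9, 2)
obs 2: x=1 → posterior Beta(10, 2)
obs 3: x=0 → posterior Beta(10, 3)
obs 4: x=0 → posterior Beta(10, 4)
obs 5: x=1 → posterior Beta(11, 4)
obs 6: x=0 → posterior Beta(11, 5)
obs 7: x=1 → posterior Beta(12, 5)
obs 8: x=0 → posterior Beta(12, 6)
obs 9: x=0 → posterior Beta(12, 7)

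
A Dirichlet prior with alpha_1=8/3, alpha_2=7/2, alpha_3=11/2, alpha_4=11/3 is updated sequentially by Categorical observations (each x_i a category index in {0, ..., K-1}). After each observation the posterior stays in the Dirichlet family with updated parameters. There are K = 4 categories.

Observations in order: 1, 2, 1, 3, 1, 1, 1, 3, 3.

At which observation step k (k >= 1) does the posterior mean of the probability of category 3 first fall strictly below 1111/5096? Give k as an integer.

k = 2

obs 1: x=1 → posterior Dirichlet(8/3, 9/2, 11/2, 11/3)
obs 2: x=2 → posterior Dirichlet(8/3, 9/2, 13/2, 11/3)
obs 3: x=1 → posterior Dirichlet(8/3, 11/2, 13/2, 11/3)
obs 4: x=3 → posterior Dirichlet(8/3, 11/2, 13/2, 14/3)
obs 5: x=1 → posterior Dirichlet(8/3, 13/2, 13/2, 14/3)
obs 6: x=1 → posterior Dirichlet(8/3, 15/2, 13/2, 14/3)
obs 7: x=1 → posterior Dirichlet(8/3, 17/2, 13/2, 14/3)
obs 8: x=3 → posterior Dirichlet(8/3, 17/2, 13/2, 17/3)
obs 9: x=3 → posterior Dirichlet(8/3, 17/2, 13/2, 20/3)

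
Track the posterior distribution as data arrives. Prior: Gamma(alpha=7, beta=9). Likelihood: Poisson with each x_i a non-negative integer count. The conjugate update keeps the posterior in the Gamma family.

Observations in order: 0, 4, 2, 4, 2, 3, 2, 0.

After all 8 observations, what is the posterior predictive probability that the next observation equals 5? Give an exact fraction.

obs 1: x=0 → posterior Gamma(7, 10)
obs 2: x=4 → posterior Gamma(11, 11)
obs 3: x=2 → posterior Gamma(13, 12)
obs 4: x=4 → posterior Gamma(17, 13)
obs 5: x=2 → posterior Gamma(19, 14)
obs 6: x=3 → posterior Gamma(22, 15)
obs 7: x=2 → posterior Gamma(24, 16)
obs 8: x=0 → posterior Gamma(24, 17)

154449145448148416612794373290055/11707088376518348856942827875074048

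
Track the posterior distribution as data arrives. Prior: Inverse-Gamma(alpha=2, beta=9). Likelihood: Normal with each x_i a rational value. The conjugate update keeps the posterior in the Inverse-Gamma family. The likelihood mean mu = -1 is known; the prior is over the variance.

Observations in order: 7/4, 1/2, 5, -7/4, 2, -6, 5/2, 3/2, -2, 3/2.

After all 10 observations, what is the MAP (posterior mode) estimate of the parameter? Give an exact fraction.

obs 1: x=7/4 → posterior Inverse-Gamma(5/2, 409/32)
obs 2: x=1/2 → posterior Inverse-Gamma(3, 445/32)
obs 3: x=5 → posterior Inverse-Gamma(7/2, 1021/32)
obs 4: x=-7/4 → posterior Inverse-Gamma(4, 515/16)
obs 5: x=2 → posterior Inverse-Gamma(9/2, 587/16)
obs 6: x=-6 → posterior Inverse-Gamma(5, 787/16)
obs 7: x=5/2 → posterior Inverse-Gamma(11/2, 885/16)
obs 8: x=3/2 → posterior Inverse-Gamma(6, 935/16)
obs 9: x=-2 → posterior Inverse-Gamma(13/2, 943/16)
obs 10: x=3/2 → posterior Inverse-Gamma(7, 993/16)

993/128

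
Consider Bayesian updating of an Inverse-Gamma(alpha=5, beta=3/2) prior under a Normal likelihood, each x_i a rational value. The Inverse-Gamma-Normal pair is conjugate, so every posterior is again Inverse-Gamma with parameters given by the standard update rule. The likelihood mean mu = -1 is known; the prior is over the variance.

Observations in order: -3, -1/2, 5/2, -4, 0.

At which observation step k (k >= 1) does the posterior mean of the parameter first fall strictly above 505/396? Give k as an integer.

obs 1: x=-3 → posterior Inverse-Gamma(11/2, 7/2)
obs 2: x=-1/2 → posterior Inverse-Gamma(6, 29/8)
obs 3: x=5/2 → posterior Inverse-Gamma(13/2, 39/4)
obs 4: x=-4 → posterior Inverse-Gamma(7, 57/4)
obs 5: x=0 → posterior Inverse-Gamma(15/2, 59/4)

k = 3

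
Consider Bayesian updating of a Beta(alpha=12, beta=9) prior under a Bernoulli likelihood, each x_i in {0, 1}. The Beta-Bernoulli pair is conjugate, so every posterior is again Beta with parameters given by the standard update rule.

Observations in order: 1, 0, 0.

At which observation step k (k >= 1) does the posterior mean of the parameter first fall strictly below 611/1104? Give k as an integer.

obs 1: x=1 → posterior Beta(13, 9)
obs 2: x=0 → posterior Beta(13, 10)
obs 3: x=0 → posterior Beta(13, 11)

k = 3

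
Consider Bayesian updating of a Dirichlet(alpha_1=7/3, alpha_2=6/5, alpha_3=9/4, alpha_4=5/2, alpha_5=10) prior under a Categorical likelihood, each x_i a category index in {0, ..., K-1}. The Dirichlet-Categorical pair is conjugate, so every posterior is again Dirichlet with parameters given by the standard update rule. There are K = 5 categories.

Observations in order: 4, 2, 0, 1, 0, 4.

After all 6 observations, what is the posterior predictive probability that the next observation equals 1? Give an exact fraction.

132/1457

obs 1: x=4 → posterior Dirichlet(7/3, 6/5, 9/4, 5/2, 11)
obs 2: x=2 → posterior Dirichlet(7/3, 6/5, 13/4, 5/2, 11)
obs 3: x=0 → posterior Dirichlet(10/3, 6/5, 13/4, 5/2, 11)
obs 4: x=1 → posterior Dirichlet(10/3, 11/5, 13/4, 5/2, 11)
obs 5: x=0 → posterior Dirichlet(13/3, 11/5, 13/4, 5/2, 11)
obs 6: x=4 → posterior Dirichlet(13/3, 11/5, 13/4, 5/2, 12)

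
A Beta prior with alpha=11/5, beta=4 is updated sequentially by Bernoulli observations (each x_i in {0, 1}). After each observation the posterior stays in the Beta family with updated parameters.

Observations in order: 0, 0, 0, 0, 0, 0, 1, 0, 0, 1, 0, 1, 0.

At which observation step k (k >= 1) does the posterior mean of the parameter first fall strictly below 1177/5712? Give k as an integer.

k = 5

obs 1: x=0 → posterior Beta(11/5, 5)
obs 2: x=0 → posterior Beta(11/5, 6)
obs 3: x=0 → posterior Beta(11/5, 7)
obs 4: x=0 → posterior Beta(11/5, 8)
obs 5: x=0 → posterior Beta(11/5, 9)
obs 6: x=0 → posterior Beta(11/5, 10)
obs 7: x=1 → posterior Beta(16/5, 10)
obs 8: x=0 → posterior Beta(16/5, 11)
obs 9: x=0 → posterior Beta(16/5, 12)
obs 10: x=1 → posterior Beta(21/5, 12)
obs 11: x=0 → posterior Beta(21/5, 13)
obs 12: x=1 → posterior Beta(26/5, 13)
obs 13: x=0 → posterior Beta(26/5, 14)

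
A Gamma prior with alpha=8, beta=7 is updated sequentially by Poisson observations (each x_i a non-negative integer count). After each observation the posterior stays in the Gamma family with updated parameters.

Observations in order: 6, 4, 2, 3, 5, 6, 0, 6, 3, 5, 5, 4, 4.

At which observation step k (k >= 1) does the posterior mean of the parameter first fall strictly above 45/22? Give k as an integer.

obs 1: x=6 → posterior Gamma(14, 8)
obs 2: x=4 → posterior Gamma(18, 9)
obs 3: x=2 → posterior Gamma(20, 10)
obs 4: x=3 → posterior Gamma(23, 11)
obs 5: x=5 → posterior Gamma(28, 12)
obs 6: x=6 → posterior Gamma(34, 13)
obs 7: x=0 → posterior Gamma(34, 14)
obs 8: x=6 → posterior Gamma(40, 15)
obs 9: x=3 → posterior Gamma(43, 16)
obs 10: x=5 → posterior Gamma(48, 17)
obs 11: x=5 → posterior Gamma(53, 18)
obs 12: x=4 → posterior Gamma(57, 19)
obs 13: x=4 → posterior Gamma(61, 20)

k = 4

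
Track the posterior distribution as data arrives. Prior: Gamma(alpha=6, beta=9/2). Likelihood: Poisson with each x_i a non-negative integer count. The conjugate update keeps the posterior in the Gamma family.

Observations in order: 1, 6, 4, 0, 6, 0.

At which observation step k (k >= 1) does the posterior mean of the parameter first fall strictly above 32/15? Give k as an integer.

k = 3

obs 1: x=1 → posterior Gamma(7, 11/2)
obs 2: x=6 → posterior Gamma(13, 13/2)
obs 3: x=4 → posterior Gamma(17, 15/2)
obs 4: x=0 → posterior Gamma(17, 17/2)
obs 5: x=6 → posterior Gamma(23, 19/2)
obs 6: x=0 → posterior Gamma(23, 21/2)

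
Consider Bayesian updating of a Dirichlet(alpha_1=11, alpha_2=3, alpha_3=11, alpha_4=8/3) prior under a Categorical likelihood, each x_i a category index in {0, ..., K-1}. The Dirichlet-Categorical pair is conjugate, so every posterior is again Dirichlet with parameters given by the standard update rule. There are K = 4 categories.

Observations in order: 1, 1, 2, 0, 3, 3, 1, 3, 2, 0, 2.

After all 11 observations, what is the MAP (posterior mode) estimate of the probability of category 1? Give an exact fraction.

15/104

obs 1: x=1 → posterior Dirichlet(11, 4, 11, 8/3)
obs 2: x=1 → posterior Dirichlet(11, 5, 11, 8/3)
obs 3: x=2 → posterior Dirichlet(11, 5, 12, 8/3)
obs 4: x=0 → posterior Dirichlet(12, 5, 12, 8/3)
obs 5: x=3 → posterior Dirichlet(12, 5, 12, 11/3)
obs 6: x=3 → posterior Dirichlet(12, 5, 12, 14/3)
obs 7: x=1 → posterior Dirichlet(12, 6, 12, 14/3)
obs 8: x=3 → posterior Dirichlet(12, 6, 12, 17/3)
obs 9: x=2 → posterior Dirichlet(12, 6, 13, 17/3)
obs 10: x=0 → posterior Dirichlet(13, 6, 13, 17/3)
obs 11: x=2 → posterior Dirichlet(13, 6, 14, 17/3)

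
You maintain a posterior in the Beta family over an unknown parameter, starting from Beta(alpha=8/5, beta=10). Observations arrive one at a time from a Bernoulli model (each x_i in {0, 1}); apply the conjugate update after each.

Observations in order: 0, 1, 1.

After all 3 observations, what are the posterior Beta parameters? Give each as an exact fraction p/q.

alpha=18/5, beta=11

obs 1: x=0 → posterior Beta(8/5, 11)
obs 2: x=1 → posterior Beta(13/5, 11)
obs 3: x=1 → posterior Beta(18/5, 11)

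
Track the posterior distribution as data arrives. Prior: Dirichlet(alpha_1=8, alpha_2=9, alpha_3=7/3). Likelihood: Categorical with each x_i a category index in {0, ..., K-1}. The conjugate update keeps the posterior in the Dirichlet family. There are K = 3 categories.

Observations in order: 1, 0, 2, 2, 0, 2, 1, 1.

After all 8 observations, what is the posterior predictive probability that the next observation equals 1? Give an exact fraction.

18/41

obs 1: x=1 → posterior Dirichlet(8, 10, 7/3)
obs 2: x=0 → posterior Dirichlet(9, 10, 7/3)
obs 3: x=2 → posterior Dirichlet(9, 10, 10/3)
obs 4: x=2 → posterior Dirichlet(9, 10, 13/3)
obs 5: x=0 → posterior Dirichlet(10, 10, 13/3)
obs 6: x=2 → posterior Dirichlet(10, 10, 16/3)
obs 7: x=1 → posterior Dirichlet(10, 11, 16/3)
obs 8: x=1 → posterior Dirichlet(10, 12, 16/3)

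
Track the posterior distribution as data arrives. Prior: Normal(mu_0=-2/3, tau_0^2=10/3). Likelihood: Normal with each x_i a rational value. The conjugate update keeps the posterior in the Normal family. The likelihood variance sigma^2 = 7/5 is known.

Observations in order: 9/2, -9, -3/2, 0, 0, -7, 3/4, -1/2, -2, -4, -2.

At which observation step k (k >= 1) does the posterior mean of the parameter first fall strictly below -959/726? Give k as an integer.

obs 1: x=9/2 → posterior Normal(211/71, 70/71)
obs 2: x=-9 → posterior Normal(-239/121, 70/121)
obs 3: x=-3/2 → posterior Normal(-314/171, 70/171)
obs 4: x=0 → posterior Normal(-314/221, 70/221)
obs 5: x=0 → posterior Normal(-314/271, 70/271)
obs 6: x=-7 → posterior Normal(-664/321, 70/321)
obs 7: x=3/4 → posterior Normal(-179/106, 10/53)
obs 8: x=-1/2 → posterior Normal(-1303/842, 70/421)
obs 9: x=-2 → posterior Normal(-501/314, 70/471)
obs 10: x=-4 → posterior Normal(-1903/1042, 70/521)
obs 11: x=-2 → posterior Normal(-2103/1142, 70/571)

k = 2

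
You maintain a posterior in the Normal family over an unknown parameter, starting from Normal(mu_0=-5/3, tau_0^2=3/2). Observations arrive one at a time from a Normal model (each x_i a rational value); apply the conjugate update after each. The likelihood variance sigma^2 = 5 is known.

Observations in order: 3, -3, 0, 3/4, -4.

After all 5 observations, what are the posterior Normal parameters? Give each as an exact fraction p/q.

obs 1: x=3 → posterior Normal(-23/39, 15/13)
obs 2: x=-3 → posterior Normal(-25/24, 15/16)
obs 3: x=0 → posterior Normal(-50/57, 15/19)
obs 4: x=3/4 → posterior Normal(-173/264, 15/22)
obs 5: x=-4 → posterior Normal(-317/300, 3/5)

mu_0=-317/300, tau_0^2=3/5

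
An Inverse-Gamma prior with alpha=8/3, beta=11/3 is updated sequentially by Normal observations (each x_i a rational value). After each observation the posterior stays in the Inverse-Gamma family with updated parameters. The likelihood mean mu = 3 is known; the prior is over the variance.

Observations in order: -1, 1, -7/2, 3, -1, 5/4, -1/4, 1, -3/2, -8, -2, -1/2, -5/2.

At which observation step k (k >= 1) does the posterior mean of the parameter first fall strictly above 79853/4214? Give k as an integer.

obs 1: x=-1 → posterior Inverse-Gamma(19/6, 35/3)
obs 2: x=1 → posterior Inverse-Gamma(11/3, 41/3)
obs 3: x=-7/2 → posterior Inverse-Gamma(25/6, 835/24)
obs 4: x=3 → posterior Inverse-Gamma(14/3, 835/24)
obs 5: x=-1 → posterior Inverse-Gamma(31/6, 1027/24)
obs 6: x=5/4 → posterior Inverse-Gamma(17/3, 4255/96)
obs 7: x=-1/4 → posterior Inverse-Gamma(37/6, 2381/48)
obs 8: x=1 → posterior Inverse-Gamma(20/3, 2477/48)
obs 9: x=-3/2 → posterior Inverse-Gamma(43/6, 2963/48)
obs 10: x=-8 → posterior Inverse-Gamma(23/3, 5867/48)
obs 11: x=-2 → posterior Inverse-Gamma(49/6, 6467/48)
obs 12: x=-1/2 → posterior Inverse-Gamma(26/3, 6761/48)
obs 13: x=-5/2 → posterior Inverse-Gamma(55/6, 7487/48)

k = 13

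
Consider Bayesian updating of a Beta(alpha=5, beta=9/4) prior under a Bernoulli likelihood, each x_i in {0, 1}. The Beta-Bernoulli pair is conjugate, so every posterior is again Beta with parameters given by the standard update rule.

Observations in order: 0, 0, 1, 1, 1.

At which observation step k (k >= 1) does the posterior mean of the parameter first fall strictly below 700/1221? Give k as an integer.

k = 2

obs 1: x=0 → posterior Beta(5, 13/4)
obs 2: x=0 → posterior Beta(5, 17/4)
obs 3: x=1 → posterior Beta(6, 17/4)
obs 4: x=1 → posterior Beta(7, 17/4)
obs 5: x=1 → posterior Beta(8, 17/4)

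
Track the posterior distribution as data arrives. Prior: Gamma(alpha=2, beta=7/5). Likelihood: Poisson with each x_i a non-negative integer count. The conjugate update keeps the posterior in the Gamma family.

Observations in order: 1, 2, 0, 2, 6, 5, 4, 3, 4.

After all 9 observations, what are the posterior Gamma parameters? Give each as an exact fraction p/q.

alpha=29, beta=52/5

obs 1: x=1 → posterior Gamma(3, 12/5)
obs 2: x=2 → posterior Gamma(5, 17/5)
obs 3: x=0 → posterior Gamma(5, 22/5)
obs 4: x=2 → posterior Gamma(7, 27/5)
obs 5: x=6 → posterior Gamma(13, 32/5)
obs 6: x=5 → posterior Gamma(18, 37/5)
obs 7: x=4 → posterior Gamma(22, 42/5)
obs 8: x=3 → posterior Gamma(25, 47/5)
obs 9: x=4 → posterior Gamma(29, 52/5)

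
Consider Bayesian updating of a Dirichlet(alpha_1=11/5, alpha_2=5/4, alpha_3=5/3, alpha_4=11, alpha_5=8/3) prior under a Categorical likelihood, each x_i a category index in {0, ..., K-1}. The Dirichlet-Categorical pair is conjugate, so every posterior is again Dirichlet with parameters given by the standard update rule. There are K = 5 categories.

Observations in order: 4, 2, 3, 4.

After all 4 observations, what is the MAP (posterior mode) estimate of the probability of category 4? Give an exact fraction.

obs 1: x=4 → posterior Dirichlet(11/5, 5/4, 5/3, 11, 11/3)
obs 2: x=2 → posterior Dirichlet(11/5, 5/4, 8/3, 11, 11/3)
obs 3: x=3 → posterior Dirichlet(11/5, 5/4, 8/3, 12, 11/3)
obs 4: x=4 → posterior Dirichlet(11/5, 5/4, 8/3, 12, 14/3)

20/97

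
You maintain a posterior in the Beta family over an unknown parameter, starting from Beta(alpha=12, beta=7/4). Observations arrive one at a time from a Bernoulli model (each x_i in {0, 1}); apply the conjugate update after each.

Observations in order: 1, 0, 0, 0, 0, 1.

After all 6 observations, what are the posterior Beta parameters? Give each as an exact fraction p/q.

alpha=14, beta=23/4

obs 1: x=1 → posterior Beta(13, 7/4)
obs 2: x=0 → posterior Beta(13, 11/4)
obs 3: x=0 → posterior Beta(13, 15/4)
obs 4: x=0 → posterior Beta(13, 19/4)
obs 5: x=0 → posterior Beta(13, 23/4)
obs 6: x=1 → posterior Beta(14, 23/4)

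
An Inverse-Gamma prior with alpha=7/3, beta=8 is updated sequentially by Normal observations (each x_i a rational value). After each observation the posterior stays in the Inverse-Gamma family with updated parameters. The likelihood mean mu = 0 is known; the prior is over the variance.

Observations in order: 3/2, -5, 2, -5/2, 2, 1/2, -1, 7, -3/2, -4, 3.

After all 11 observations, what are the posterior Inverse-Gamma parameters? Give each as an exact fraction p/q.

obs 1: x=3/2 → posterior Inverse-Gamma(17/6, 73/8)
obs 2: x=-5 → posterior Inverse-Gamma(10/3, 173/8)
obs 3: x=2 → posterior Inverse-Gamma(23/6, 189/8)
obs 4: x=-5/2 → posterior Inverse-Gamma(13/3, 107/4)
obs 5: x=2 → posterior Inverse-Gamma(29/6, 115/4)
obs 6: x=1/2 → posterior Inverse-Gamma(16/3, 231/8)
obs 7: x=-1 → posterior Inverse-Gamma(35/6, 235/8)
obs 8: x=7 → posterior Inverse-Gamma(19/3, 431/8)
obs 9: x=-3/2 → posterior Inverse-Gamma(41/6, 55)
obs 10: x=-4 → posterior Inverse-Gamma(22/3, 63)
obs 11: x=3 → posterior Inverse-Gamma(47/6, 135/2)

alpha=47/6, beta=135/2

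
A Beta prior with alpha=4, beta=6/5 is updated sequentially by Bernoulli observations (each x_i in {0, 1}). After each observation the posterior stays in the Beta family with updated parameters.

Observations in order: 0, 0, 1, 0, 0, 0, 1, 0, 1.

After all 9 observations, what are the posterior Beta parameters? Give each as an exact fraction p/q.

obs 1: x=0 → posterior Beta(4, 11/5)
obs 2: x=0 → posterior Beta(4, 16/5)
obs 3: x=1 → posterior Beta(5, 16/5)
obs 4: x=0 → posterior Beta(5, 21/5)
obs 5: x=0 → posterior Beta(5, 26/5)
obs 6: x=0 → posterior Beta(5, 31/5)
obs 7: x=1 → posterior Beta(6, 31/5)
obs 8: x=0 → posterior Beta(6, 36/5)
obs 9: x=1 → posterior Beta(7, 36/5)

alpha=7, beta=36/5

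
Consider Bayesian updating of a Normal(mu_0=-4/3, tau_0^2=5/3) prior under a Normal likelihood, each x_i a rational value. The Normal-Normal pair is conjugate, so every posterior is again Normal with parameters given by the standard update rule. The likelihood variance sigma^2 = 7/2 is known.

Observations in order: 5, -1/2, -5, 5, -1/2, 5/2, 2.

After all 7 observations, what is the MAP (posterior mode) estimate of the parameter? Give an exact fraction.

obs 1: x=5 → posterior Normal(22/31, 35/31)
obs 2: x=-1/2 → posterior Normal(17/41, 35/41)
obs 3: x=-5 → posterior Normal(-11/17, 35/51)
obs 4: x=5 → posterior Normal(17/61, 35/61)
obs 5: x=-1/2 → posterior Normal(12/71, 35/71)
obs 6: x=5/2 → posterior Normal(37/81, 35/81)
obs 7: x=2 → posterior Normal(57/91, 5/13)

57/91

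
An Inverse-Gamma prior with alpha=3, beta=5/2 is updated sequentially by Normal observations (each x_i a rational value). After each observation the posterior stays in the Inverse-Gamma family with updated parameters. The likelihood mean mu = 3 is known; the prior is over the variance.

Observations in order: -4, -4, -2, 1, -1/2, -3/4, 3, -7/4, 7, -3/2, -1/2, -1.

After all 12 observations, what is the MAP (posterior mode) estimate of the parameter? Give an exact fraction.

1963/160

obs 1: x=-4 → posterior Inverse-Gamma(7/2, 27)
obs 2: x=-4 → posterior Inverse-Gamma(4, 103/2)
obs 3: x=-2 → posterior Inverse-Gamma(9/2, 64)
obs 4: x=1 → posterior Inverse-Gamma(5, 66)
obs 5: x=-1/2 → posterior Inverse-Gamma(11/2, 577/8)
obs 6: x=-3/4 → posterior Inverse-Gamma(6, 2533/32)
obs 7: x=3 → posterior Inverse-Gamma(13/2, 2533/32)
obs 8: x=-7/4 → posterior Inverse-Gamma(7, 1447/16)
obs 9: x=7 → posterior Inverse-Gamma(15/2, 1575/16)
obs 10: x=-3/2 → posterior Inverse-Gamma(8, 1737/16)
obs 11: x=-1/2 → posterior Inverse-Gamma(17/2, 1835/16)
obs 12: x=-1 → posterior Inverse-Gamma(9, 1963/16)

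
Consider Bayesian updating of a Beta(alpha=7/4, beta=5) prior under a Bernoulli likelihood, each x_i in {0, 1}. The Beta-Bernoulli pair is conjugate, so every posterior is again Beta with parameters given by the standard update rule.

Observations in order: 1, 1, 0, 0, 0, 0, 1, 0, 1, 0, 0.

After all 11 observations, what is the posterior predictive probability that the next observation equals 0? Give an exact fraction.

48/71

obs 1: x=1 → posterior Beta(11/4, 5)
obs 2: x=1 → posterior Beta(15/4, 5)
obs 3: x=0 → posterior Beta(15/4, 6)
obs 4: x=0 → posterior Beta(15/4, 7)
obs 5: x=0 → posterior Beta(15/4, 8)
obs 6: x=0 → posterior Beta(15/4, 9)
obs 7: x=1 → posterior Beta(19/4, 9)
obs 8: x=0 → posterior Beta(19/4, 10)
obs 9: x=1 → posterior Beta(23/4, 10)
obs 10: x=0 → posterior Beta(23/4, 11)
obs 11: x=0 → posterior Beta(23/4, 12)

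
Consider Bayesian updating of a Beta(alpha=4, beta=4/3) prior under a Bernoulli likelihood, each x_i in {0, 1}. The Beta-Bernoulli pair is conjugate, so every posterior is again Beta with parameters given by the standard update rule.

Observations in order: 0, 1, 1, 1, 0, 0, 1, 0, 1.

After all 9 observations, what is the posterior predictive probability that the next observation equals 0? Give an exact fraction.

obs 1: x=0 → posterior Beta(4, 7/3)
obs 2: x=1 → posterior Beta(5, 7/3)
obs 3: x=1 → posterior Beta(6, 7/3)
obs 4: x=1 → posterior Beta(7, 7/3)
obs 5: x=0 → posterior Beta(7, 10/3)
obs 6: x=0 → posterior Beta(7, 13/3)
obs 7: x=1 → posterior Beta(8, 13/3)
obs 8: x=0 → posterior Beta(8, 16/3)
obs 9: x=1 → posterior Beta(9, 16/3)

16/43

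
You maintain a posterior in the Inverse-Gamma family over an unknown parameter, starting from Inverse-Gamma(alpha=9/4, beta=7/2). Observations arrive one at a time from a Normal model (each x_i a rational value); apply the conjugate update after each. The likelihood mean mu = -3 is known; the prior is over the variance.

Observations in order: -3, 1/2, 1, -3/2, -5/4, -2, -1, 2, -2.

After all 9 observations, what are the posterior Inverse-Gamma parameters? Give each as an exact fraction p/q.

alpha=27/4, beta=1145/32

obs 1: x=-3 → posterior Inverse-Gamma(11/4, 7/2)
obs 2: x=1/2 → posterior Inverse-Gamma(13/4, 77/8)
obs 3: x=1 → posterior Inverse-Gamma(15/4, 141/8)
obs 4: x=-3/2 → posterior Inverse-Gamma(17/4, 75/4)
obs 5: x=-5/4 → posterior Inverse-Gamma(19/4, 649/32)
obs 6: x=-2 → posterior Inverse-Gamma(21/4, 665/32)
obs 7: x=-1 → posterior Inverse-Gamma(23/4, 729/32)
obs 8: x=2 → posterior Inverse-Gamma(25/4, 1129/32)
obs 9: x=-2 → posterior Inverse-Gamma(27/4, 1145/32)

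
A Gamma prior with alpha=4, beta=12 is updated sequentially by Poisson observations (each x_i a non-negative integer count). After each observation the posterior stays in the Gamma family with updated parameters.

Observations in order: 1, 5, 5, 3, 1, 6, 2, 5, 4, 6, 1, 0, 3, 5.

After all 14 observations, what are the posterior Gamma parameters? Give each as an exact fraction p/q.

obs 1: x=1 → posterior Gamma(5, 13)
obs 2: x=5 → posterior Gamma(10, 14)
obs 3: x=5 → posterior Gamma(15, 15)
obs 4: x=3 → posterior Gamma(18, 16)
obs 5: x=1 → posterior Gamma(19, 17)
obs 6: x=6 → posterior Gamma(25, 18)
obs 7: x=2 → posterior Gamma(27, 19)
obs 8: x=5 → posterior Gamma(32, 20)
obs 9: x=4 → posterior Gamma(36, 21)
obs 10: x=6 → posterior Gamma(42, 22)
obs 11: x=1 → posterior Gamma(43, 23)
obs 12: x=0 → posterior Gamma(43, 24)
obs 13: x=3 → posterior Gamma(46, 25)
obs 14: x=5 → posterior Gamma(51, 26)

alpha=51, beta=26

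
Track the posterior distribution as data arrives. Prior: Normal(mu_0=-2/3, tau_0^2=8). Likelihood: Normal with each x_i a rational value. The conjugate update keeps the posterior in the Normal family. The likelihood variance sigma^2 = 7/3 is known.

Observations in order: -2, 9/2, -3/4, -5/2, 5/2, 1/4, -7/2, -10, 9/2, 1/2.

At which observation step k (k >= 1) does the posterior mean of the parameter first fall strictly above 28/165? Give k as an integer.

obs 1: x=-2 → posterior Normal(-158/93, 56/31)
obs 2: x=9/2 → posterior Normal(166/165, 56/55)
obs 3: x=-3/4 → posterior Normal(112/237, 56/79)
obs 4: x=-5/2 → posterior Normal(-68/309, 56/103)
obs 5: x=5/2 → posterior Normal(112/381, 56/127)
obs 6: x=1/4 → posterior Normal(130/453, 56/151)
obs 7: x=-7/2 → posterior Normal(-122/525, 8/25)
obs 8: x=-10 → posterior Normal(-842/597, 56/199)
obs 9: x=9/2 → posterior Normal(-518/669, 56/223)
obs 10: x=1/2 → posterior Normal(-482/741, 56/247)

k = 2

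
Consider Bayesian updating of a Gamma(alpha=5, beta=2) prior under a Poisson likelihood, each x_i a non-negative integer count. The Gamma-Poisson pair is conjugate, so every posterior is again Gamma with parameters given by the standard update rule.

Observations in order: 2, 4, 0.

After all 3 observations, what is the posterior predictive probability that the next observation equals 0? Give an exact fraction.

obs 1: x=2 → posterior Gamma(7, 3)
obs 2: x=4 → posterior Gamma(11, 4)
obs 3: x=0 → posterior Gamma(11, 5)

48828125/362797056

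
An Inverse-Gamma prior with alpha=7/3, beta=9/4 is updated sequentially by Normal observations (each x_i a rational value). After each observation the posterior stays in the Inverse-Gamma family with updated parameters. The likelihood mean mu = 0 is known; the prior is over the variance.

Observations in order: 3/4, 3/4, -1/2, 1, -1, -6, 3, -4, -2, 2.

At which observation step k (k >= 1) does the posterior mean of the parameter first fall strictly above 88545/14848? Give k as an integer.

obs 1: x=3/4 → posterior Inverse-Gamma(17/6, 81/32)
obs 2: x=3/4 → posterior Inverse-Gamma(10/3, 45/16)
obs 3: x=-1/2 → posterior Inverse-Gamma(23/6, 47/16)
obs 4: x=1 → posterior Inverse-Gamma(13/3, 55/16)
obs 5: x=-1 → posterior Inverse-Gamma(29/6, 63/16)
obs 6: x=-6 → posterior Inverse-Gamma(16/3, 351/16)
obs 7: x=3 → posterior Inverse-Gamma(35/6, 423/16)
obs 8: x=-4 → posterior Inverse-Gamma(19/3, 551/16)
obs 9: x=-2 → posterior Inverse-Gamma(41/6, 583/16)
obs 10: x=2 → posterior Inverse-Gamma(22/3, 615/16)

k = 8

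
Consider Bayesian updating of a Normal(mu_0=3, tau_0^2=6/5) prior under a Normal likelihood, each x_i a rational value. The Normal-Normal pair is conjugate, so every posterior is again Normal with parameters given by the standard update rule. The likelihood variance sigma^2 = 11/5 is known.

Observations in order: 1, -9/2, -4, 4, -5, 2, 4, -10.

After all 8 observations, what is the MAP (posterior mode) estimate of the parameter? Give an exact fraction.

-42/59

obs 1: x=1 → posterior Normal(39/17, 66/85)
obs 2: x=-9/2 → posterior Normal(12/23, 66/115)
obs 3: x=-4 → posterior Normal(-12/29, 66/145)
obs 4: x=4 → posterior Normal(12/35, 66/175)
obs 5: x=-5 → posterior Normal(-18/41, 66/205)
obs 6: x=2 → posterior Normal(-6/47, 66/235)
obs 7: x=4 → posterior Normal(18/53, 66/265)
obs 8: x=-10 → posterior Normal(-42/59, 66/295)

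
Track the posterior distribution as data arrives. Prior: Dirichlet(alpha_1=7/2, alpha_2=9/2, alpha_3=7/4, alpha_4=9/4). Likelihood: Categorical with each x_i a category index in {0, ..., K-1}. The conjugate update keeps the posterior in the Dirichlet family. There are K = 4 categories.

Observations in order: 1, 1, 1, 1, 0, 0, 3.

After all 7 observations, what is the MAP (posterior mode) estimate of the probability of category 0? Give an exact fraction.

obs 1: x=1 → posterior Dirichlet(7/2, 11/2, 7/4, 9/4)
obs 2: x=1 → posterior Dirichlet(7/2, 13/2, 7/4, 9/4)
obs 3: x=1 → posterior Dirichlet(7/2, 15/2, 7/4, 9/4)
obs 4: x=1 → posterior Dirichlet(7/2, 17/2, 7/4, 9/4)
obs 5: x=0 → posterior Dirichlet(9/2, 17/2, 7/4, 9/4)
obs 6: x=0 → posterior Dirichlet(11/2, 17/2, 7/4, 9/4)
obs 7: x=3 → posterior Dirichlet(11/2, 17/2, 7/4, 13/4)

3/10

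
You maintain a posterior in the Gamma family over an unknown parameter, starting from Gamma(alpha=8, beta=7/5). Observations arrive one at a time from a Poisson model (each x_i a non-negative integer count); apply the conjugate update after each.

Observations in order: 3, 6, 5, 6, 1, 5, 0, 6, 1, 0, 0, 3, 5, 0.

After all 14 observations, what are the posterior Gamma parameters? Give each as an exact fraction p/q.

obs 1: x=3 → posterior Gamma(11, 12/5)
obs 2: x=6 → posterior Gamma(17, 17/5)
obs 3: x=5 → posterior Gamma(22, 22/5)
obs 4: x=6 → posterior Gamma(28, 27/5)
obs 5: x=1 → posterior Gamma(29, 32/5)
obs 6: x=5 → posterior Gamma(34, 37/5)
obs 7: x=0 → posterior Gamma(34, 42/5)
obs 8: x=6 → posterior Gamma(40, 47/5)
obs 9: x=1 → posterior Gamma(41, 52/5)
obs 10: x=0 → posterior Gamma(41, 57/5)
obs 11: x=0 → posterior Gamma(41, 62/5)
obs 12: x=3 → posterior Gamma(44, 67/5)
obs 13: x=5 → posterior Gamma(49, 72/5)
obs 14: x=0 → posterior Gamma(49, 77/5)

alpha=49, beta=77/5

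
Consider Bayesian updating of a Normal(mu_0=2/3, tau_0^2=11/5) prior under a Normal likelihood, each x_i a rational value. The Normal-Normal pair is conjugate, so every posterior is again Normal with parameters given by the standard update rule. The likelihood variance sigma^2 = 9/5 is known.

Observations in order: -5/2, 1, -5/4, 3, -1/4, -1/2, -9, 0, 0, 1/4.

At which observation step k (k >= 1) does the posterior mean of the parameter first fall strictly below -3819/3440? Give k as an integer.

obs 1: x=-5/2 → posterior Normal(-43/40, 99/100)
obs 2: x=1 → posterior Normal(-21/62, 99/155)
obs 3: x=-5/4 → posterior Normal(-97/168, 33/70)
obs 4: x=3 → posterior Normal(35/212, 99/265)
obs 5: x=-1/4 → posterior Normal(3/32, 99/320)
obs 6: x=-1/2 → posterior Normal(1/150, 33/125)
obs 7: x=-9 → posterior Normal(-197/172, 99/430)
obs 8: x=0 → posterior Normal(-197/194, 99/485)
obs 9: x=0 → posterior Normal(-197/216, 11/60)
obs 10: x=1/4 → posterior Normal(-383/476, 99/595)

k = 7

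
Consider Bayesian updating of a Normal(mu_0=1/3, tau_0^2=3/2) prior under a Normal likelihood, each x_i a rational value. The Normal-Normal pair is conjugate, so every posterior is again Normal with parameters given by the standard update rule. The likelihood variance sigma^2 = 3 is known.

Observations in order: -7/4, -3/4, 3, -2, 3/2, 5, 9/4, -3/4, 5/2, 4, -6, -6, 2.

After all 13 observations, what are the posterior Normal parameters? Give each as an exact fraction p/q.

obs 1: x=-7/4 → posterior Normal(-13/36, 1)
obs 2: x=-3/4 → posterior Normal(-11/24, 3/4)
obs 3: x=3 → posterior Normal(7/30, 3/5)
obs 4: x=-2 → posterior Normal(-5/36, 1/2)
obs 5: x=3/2 → posterior Normal(2/21, 3/7)
obs 6: x=5 → posterior Normal(17/24, 3/8)
obs 7: x=9/4 → posterior Normal(95/108, 1/3)
obs 8: x=-3/4 → posterior Normal(43/60, 3/10)
obs 9: x=5/2 → posterior Normal(29/33, 3/11)
obs 10: x=4 → posterior Normal(41/36, 1/4)
obs 11: x=-6 → posterior Normal(23/39, 3/13)
obs 12: x=-6 → posterior Normal(5/42, 3/14)
obs 13: x=2 → posterior Normal(11/45, 1/5)

mu_0=11/45, tau_0^2=1/5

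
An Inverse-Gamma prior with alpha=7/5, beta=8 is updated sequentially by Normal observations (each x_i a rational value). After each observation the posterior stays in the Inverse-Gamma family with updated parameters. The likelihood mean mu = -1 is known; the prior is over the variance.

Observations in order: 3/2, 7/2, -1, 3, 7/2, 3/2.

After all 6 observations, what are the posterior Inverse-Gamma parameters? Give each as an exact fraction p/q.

alpha=22/5, beta=85/2

obs 1: x=3/2 → posterior Inverse-Gamma(19/10, 89/8)
obs 2: x=7/2 → posterior Inverse-Gamma(12/5, 85/4)
obs 3: x=-1 → posterior Inverse-Gamma(29/10, 85/4)
obs 4: x=3 → posterior Inverse-Gamma(17/5, 117/4)
obs 5: x=7/2 → posterior Inverse-Gamma(39/10, 315/8)
obs 6: x=3/2 → posterior Inverse-Gamma(22/5, 85/2)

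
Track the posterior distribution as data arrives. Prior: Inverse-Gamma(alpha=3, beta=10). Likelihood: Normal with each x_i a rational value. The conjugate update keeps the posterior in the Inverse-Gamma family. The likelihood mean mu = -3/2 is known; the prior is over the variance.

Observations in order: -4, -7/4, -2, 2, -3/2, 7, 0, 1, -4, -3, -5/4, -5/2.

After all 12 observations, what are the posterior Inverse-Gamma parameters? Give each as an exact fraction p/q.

alpha=9, beta=1033/16

obs 1: x=-4 → posterior Inverse-Gamma(7/2, 105/8)
obs 2: x=-7/4 → posterior Inverse-Gamma(4, 421/32)
obs 3: x=-2 → posterior Inverse-Gamma(9/2, 425/32)
obs 4: x=2 → posterior Inverse-Gamma(5, 621/32)
obs 5: x=-3/2 → posterior Inverse-Gamma(11/2, 621/32)
obs 6: x=7 → posterior Inverse-Gamma(6, 1777/32)
obs 7: x=0 → posterior Inverse-Gamma(13/2, 1813/32)
obs 8: x=1 → posterior Inverse-Gamma(7, 1913/32)
obs 9: x=-4 → posterior Inverse-Gamma(15/2, 2013/32)
obs 10: x=-3 → posterior Inverse-Gamma(8, 2049/32)
obs 11: x=-5/4 → posterior Inverse-Gamma(17/2, 1025/16)
obs 12: x=-5/2 → posterior Inverse-Gamma(9, 1033/16)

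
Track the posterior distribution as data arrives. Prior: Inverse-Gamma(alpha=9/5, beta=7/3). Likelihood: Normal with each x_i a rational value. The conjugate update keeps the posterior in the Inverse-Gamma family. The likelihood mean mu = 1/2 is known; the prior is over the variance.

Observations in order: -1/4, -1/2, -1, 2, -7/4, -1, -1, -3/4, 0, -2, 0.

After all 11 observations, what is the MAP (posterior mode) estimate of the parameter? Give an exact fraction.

6865/3984

obs 1: x=-1/4 → posterior Inverse-Gamma(23/10, 251/96)
obs 2: x=-1/2 → posterior Inverse-Gamma(14/5, 299/96)
obs 3: x=-1 → posterior Inverse-Gamma(33/10, 407/96)
obs 4: x=2 → posterior Inverse-Gamma(19/5, 515/96)
obs 5: x=-7/4 → posterior Inverse-Gamma(43/10, 379/48)
obs 6: x=-1 → posterior Inverse-Gamma(24/5, 433/48)
obs 7: x=-1 → posterior Inverse-Gamma(53/10, 487/48)
obs 8: x=-3/4 → posterior Inverse-Gamma(29/5, 1049/96)
obs 9: x=0 → posterior Inverse-Gamma(63/10, 1061/96)
obs 10: x=-2 → posterior Inverse-Gamma(34/5, 1361/96)
obs 11: x=0 → posterior Inverse-Gamma(73/10, 1373/96)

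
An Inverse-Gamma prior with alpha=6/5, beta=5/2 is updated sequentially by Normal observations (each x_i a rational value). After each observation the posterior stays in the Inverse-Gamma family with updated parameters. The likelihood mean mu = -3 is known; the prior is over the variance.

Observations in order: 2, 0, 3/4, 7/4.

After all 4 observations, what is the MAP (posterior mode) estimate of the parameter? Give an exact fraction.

obs 1: x=2 → posterior Inverse-Gamma(17/10, 15)
obs 2: x=0 → posterior Inverse-Gamma(11/5, 39/2)
obs 3: x=3/4 → posterior Inverse-Gamma(27/10, 849/32)
obs 4: x=7/4 → posterior Inverse-Gamma(16/5, 605/16)

3025/336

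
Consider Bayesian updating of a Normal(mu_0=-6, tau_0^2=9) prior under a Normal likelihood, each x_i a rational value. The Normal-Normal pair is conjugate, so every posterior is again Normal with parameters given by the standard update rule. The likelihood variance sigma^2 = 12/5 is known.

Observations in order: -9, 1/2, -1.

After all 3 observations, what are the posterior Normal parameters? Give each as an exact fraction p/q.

mu_0=-333/98, tau_0^2=36/49

obs 1: x=-9 → posterior Normal(-159/19, 36/19)
obs 2: x=1/2 → posterior Normal(-303/68, 18/17)
obs 3: x=-1 → posterior Normal(-333/98, 36/49)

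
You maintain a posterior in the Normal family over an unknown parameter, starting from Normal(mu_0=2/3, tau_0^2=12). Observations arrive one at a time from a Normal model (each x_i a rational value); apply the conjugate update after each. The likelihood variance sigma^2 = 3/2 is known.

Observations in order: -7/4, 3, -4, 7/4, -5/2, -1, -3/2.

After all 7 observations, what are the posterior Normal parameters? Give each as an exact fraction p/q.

obs 1: x=-7/4 → posterior Normal(-40/27, 4/3)
obs 2: x=3 → posterior Normal(32/51, 12/17)
obs 3: x=-4 → posterior Normal(-64/75, 12/25)
obs 4: x=7/4 → posterior Normal(-2/9, 4/11)
obs 5: x=-5/2 → posterior Normal(-2/3, 12/41)
obs 6: x=-1 → posterior Normal(-106/147, 12/49)
obs 7: x=-3/2 → posterior Normal(-142/171, 4/19)

mu_0=-142/171, tau_0^2=4/19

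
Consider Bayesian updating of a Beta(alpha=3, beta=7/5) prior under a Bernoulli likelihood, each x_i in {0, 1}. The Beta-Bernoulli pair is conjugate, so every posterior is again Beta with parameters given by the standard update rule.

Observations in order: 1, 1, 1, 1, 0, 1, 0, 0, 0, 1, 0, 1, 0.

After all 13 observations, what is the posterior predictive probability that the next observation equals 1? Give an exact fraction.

obs 1: x=1 → posterior Beta(4, 7/5)
obs 2: x=1 → posterior Beta(5, 7/5)
obs 3: x=1 → posterior Beta(6, 7/5)
obs 4: x=1 → posterior Beta(7, 7/5)
obs 5: x=0 → posterior Beta(7, 12/5)
obs 6: x=1 → posterior Beta(8, 12/5)
obs 7: x=0 → posterior Beta(8, 17/5)
obs 8: x=0 → posterior Beta(8, 22/5)
obs 9: x=0 → posterior Beta(8, 27/5)
obs 10: x=1 → posterior Beta(9, 27/5)
obs 11: x=0 → posterior Beta(9, 32/5)
obs 12: x=1 → posterior Beta(10, 32/5)
obs 13: x=0 → posterior Beta(10, 37/5)

50/87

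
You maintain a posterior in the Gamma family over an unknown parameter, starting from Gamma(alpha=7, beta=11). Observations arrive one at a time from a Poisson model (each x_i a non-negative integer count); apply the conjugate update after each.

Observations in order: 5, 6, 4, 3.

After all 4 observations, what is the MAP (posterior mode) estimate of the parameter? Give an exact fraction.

obs 1: x=5 → posterior Gamma(12, 12)
obs 2: x=6 → posterior Gamma(18, 13)
obs 3: x=4 → posterior Gamma(22, 14)
obs 4: x=3 → posterior Gamma(25, 15)

8/5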